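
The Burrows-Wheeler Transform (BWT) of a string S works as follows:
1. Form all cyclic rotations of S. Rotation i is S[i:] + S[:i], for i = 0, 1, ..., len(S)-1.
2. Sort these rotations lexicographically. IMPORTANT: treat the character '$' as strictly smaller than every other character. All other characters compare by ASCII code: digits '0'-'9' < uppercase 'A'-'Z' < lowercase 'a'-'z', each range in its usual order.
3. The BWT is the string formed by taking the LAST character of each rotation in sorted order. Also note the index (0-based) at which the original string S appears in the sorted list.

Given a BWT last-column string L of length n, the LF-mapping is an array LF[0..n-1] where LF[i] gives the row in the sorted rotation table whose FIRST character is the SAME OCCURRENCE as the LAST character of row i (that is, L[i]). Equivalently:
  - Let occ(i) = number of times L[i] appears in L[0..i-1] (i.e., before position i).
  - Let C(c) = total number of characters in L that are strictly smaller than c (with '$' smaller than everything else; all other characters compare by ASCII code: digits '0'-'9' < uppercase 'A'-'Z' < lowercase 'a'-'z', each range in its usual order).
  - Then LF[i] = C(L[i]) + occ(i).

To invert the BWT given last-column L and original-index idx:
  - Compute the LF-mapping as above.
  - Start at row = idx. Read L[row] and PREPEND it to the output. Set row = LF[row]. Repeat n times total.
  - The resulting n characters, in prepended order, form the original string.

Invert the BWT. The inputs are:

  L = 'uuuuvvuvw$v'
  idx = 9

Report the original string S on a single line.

Answer: vwvvuvuuuu$

Derivation:
LF mapping: 1 2 3 4 6 7 5 8 10 0 9
Walk LF starting at row 9, prepending L[row]:
  step 1: row=9, L[9]='$', prepend. Next row=LF[9]=0
  step 2: row=0, L[0]='u', prepend. Next row=LF[0]=1
  step 3: row=1, L[1]='u', prepend. Next row=LF[1]=2
  step 4: row=2, L[2]='u', prepend. Next row=LF[2]=3
  step 5: row=3, L[3]='u', prepend. Next row=LF[3]=4
  step 6: row=4, L[4]='v', prepend. Next row=LF[4]=6
  step 7: row=6, L[6]='u', prepend. Next row=LF[6]=5
  step 8: row=5, L[5]='v', prepend. Next row=LF[5]=7
  step 9: row=7, L[7]='v', prepend. Next row=LF[7]=8
  step 10: row=8, L[8]='w', prepend. Next row=LF[8]=10
  step 11: row=10, L[10]='v', prepend. Next row=LF[10]=9
Reversed output: vwvvuvuuuu$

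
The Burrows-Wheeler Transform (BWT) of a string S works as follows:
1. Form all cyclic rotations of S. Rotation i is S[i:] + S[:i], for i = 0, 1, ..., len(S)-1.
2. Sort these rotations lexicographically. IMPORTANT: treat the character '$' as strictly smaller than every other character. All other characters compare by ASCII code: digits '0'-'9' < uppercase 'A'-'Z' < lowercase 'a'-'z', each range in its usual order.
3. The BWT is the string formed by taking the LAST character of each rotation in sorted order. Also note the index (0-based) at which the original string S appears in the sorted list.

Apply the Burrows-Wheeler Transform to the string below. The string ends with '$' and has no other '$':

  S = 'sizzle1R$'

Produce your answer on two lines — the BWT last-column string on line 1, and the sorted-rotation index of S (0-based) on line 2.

All 9 rotations (rotation i = S[i:]+S[:i]):
  rot[0] = sizzle1R$
  rot[1] = izzle1R$s
  rot[2] = zzle1R$si
  rot[3] = zle1R$siz
  rot[4] = le1R$sizz
  rot[5] = e1R$sizzl
  rot[6] = 1R$sizzle
  rot[7] = R$sizzle1
  rot[8] = $sizzle1R
Sorted (with $ < everything):
  sorted[0] = $sizzle1R  (last char: 'R')
  sorted[1] = 1R$sizzle  (last char: 'e')
  sorted[2] = R$sizzle1  (last char: '1')
  sorted[3] = e1R$sizzl  (last char: 'l')
  sorted[4] = izzle1R$s  (last char: 's')
  sorted[5] = le1R$sizz  (last char: 'z')
  sorted[6] = sizzle1R$  (last char: '$')
  sorted[7] = zle1R$siz  (last char: 'z')
  sorted[8] = zzle1R$si  (last char: 'i')
Last column: Re1lsz$zi
Original string S is at sorted index 6

Answer: Re1lsz$zi
6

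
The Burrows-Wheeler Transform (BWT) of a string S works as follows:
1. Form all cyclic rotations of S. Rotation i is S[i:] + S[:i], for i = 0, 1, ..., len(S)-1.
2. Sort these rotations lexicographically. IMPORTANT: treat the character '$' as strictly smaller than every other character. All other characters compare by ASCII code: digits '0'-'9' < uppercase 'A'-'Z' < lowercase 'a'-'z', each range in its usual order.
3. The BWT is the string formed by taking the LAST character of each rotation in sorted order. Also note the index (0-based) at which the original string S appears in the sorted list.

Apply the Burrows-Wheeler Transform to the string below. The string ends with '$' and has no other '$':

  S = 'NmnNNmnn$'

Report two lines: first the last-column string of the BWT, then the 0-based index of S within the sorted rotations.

Answer: nn$NNNnmm
2

Derivation:
All 9 rotations (rotation i = S[i:]+S[:i]):
  rot[0] = NmnNNmnn$
  rot[1] = mnNNmnn$N
  rot[2] = nNNmnn$Nm
  rot[3] = NNmnn$Nmn
  rot[4] = Nmnn$NmnN
  rot[5] = mnn$NmnNN
  rot[6] = nn$NmnNNm
  rot[7] = n$NmnNNmn
  rot[8] = $NmnNNmnn
Sorted (with $ < everything):
  sorted[0] = $NmnNNmnn  (last char: 'n')
  sorted[1] = NNmnn$Nmn  (last char: 'n')
  sorted[2] = NmnNNmnn$  (last char: '$')
  sorted[3] = Nmnn$NmnN  (last char: 'N')
  sorted[4] = mnNNmnn$N  (last char: 'N')
  sorted[5] = mnn$NmnNN  (last char: 'N')
  sorted[6] = n$NmnNNmn  (last char: 'n')
  sorted[7] = nNNmnn$Nm  (last char: 'm')
  sorted[8] = nn$NmnNNm  (last char: 'm')
Last column: nn$NNNnmm
Original string S is at sorted index 2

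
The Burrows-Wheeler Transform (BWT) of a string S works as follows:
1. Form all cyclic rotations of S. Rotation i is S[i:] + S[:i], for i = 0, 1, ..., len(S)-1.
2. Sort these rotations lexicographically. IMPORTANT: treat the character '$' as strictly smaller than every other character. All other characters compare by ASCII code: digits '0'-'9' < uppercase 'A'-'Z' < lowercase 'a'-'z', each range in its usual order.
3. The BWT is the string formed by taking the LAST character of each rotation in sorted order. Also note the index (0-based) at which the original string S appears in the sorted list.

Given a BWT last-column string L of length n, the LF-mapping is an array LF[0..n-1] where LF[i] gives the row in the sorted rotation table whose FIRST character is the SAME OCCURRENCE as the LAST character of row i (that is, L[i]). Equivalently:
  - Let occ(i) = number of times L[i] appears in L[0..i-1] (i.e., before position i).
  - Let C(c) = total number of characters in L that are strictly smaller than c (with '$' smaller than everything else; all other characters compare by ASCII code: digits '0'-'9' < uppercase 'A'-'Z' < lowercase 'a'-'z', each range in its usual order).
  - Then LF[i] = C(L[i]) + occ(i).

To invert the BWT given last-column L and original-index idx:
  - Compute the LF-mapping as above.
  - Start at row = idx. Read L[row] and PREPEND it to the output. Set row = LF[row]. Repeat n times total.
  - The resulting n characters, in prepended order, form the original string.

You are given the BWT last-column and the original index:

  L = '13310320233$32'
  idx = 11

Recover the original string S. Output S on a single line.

Answer: 3302333223011$

Derivation:
LF mapping: 3 8 9 4 1 10 5 2 6 11 12 0 13 7
Walk LF starting at row 11, prepending L[row]:
  step 1: row=11, L[11]='$', prepend. Next row=LF[11]=0
  step 2: row=0, L[0]='1', prepend. Next row=LF[0]=3
  step 3: row=3, L[3]='1', prepend. Next row=LF[3]=4
  step 4: row=4, L[4]='0', prepend. Next row=LF[4]=1
  step 5: row=1, L[1]='3', prepend. Next row=LF[1]=8
  step 6: row=8, L[8]='2', prepend. Next row=LF[8]=6
  step 7: row=6, L[6]='2', prepend. Next row=LF[6]=5
  step 8: row=5, L[5]='3', prepend. Next row=LF[5]=10
  step 9: row=10, L[10]='3', prepend. Next row=LF[10]=12
  step 10: row=12, L[12]='3', prepend. Next row=LF[12]=13
  step 11: row=13, L[13]='2', prepend. Next row=LF[13]=7
  step 12: row=7, L[7]='0', prepend. Next row=LF[7]=2
  step 13: row=2, L[2]='3', prepend. Next row=LF[2]=9
  step 14: row=9, L[9]='3', prepend. Next row=LF[9]=11
Reversed output: 3302333223011$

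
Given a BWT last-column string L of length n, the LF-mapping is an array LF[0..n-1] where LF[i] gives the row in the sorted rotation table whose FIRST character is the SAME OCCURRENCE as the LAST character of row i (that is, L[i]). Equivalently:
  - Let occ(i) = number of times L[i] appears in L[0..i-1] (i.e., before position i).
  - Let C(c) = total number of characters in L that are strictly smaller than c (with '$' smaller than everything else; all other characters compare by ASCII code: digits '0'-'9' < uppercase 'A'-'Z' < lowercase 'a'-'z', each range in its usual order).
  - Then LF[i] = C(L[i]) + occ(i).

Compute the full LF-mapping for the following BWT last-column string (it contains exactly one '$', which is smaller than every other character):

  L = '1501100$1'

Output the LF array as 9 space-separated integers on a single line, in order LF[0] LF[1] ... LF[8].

Char counts: '$':1, '0':3, '1':4, '5':1
C (first-col start): C('$')=0, C('0')=1, C('1')=4, C('5')=8
L[0]='1': occ=0, LF[0]=C('1')+0=4+0=4
L[1]='5': occ=0, LF[1]=C('5')+0=8+0=8
L[2]='0': occ=0, LF[2]=C('0')+0=1+0=1
L[3]='1': occ=1, LF[3]=C('1')+1=4+1=5
L[4]='1': occ=2, LF[4]=C('1')+2=4+2=6
L[5]='0': occ=1, LF[5]=C('0')+1=1+1=2
L[6]='0': occ=2, LF[6]=C('0')+2=1+2=3
L[7]='$': occ=0, LF[7]=C('$')+0=0+0=0
L[8]='1': occ=3, LF[8]=C('1')+3=4+3=7

Answer: 4 8 1 5 6 2 3 0 7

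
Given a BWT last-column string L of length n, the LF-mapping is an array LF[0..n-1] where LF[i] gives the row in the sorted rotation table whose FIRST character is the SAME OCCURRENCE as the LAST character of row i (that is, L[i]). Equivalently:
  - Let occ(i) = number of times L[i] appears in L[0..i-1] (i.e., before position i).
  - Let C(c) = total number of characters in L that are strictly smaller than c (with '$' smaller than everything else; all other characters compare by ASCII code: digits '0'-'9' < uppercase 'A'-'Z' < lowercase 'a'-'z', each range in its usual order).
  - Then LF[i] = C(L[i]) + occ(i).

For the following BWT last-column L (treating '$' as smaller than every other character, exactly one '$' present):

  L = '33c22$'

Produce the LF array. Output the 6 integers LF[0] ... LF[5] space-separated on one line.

Answer: 3 4 5 1 2 0

Derivation:
Char counts: '$':1, '2':2, '3':2, 'c':1
C (first-col start): C('$')=0, C('2')=1, C('3')=3, C('c')=5
L[0]='3': occ=0, LF[0]=C('3')+0=3+0=3
L[1]='3': occ=1, LF[1]=C('3')+1=3+1=4
L[2]='c': occ=0, LF[2]=C('c')+0=5+0=5
L[3]='2': occ=0, LF[3]=C('2')+0=1+0=1
L[4]='2': occ=1, LF[4]=C('2')+1=1+1=2
L[5]='$': occ=0, LF[5]=C('$')+0=0+0=0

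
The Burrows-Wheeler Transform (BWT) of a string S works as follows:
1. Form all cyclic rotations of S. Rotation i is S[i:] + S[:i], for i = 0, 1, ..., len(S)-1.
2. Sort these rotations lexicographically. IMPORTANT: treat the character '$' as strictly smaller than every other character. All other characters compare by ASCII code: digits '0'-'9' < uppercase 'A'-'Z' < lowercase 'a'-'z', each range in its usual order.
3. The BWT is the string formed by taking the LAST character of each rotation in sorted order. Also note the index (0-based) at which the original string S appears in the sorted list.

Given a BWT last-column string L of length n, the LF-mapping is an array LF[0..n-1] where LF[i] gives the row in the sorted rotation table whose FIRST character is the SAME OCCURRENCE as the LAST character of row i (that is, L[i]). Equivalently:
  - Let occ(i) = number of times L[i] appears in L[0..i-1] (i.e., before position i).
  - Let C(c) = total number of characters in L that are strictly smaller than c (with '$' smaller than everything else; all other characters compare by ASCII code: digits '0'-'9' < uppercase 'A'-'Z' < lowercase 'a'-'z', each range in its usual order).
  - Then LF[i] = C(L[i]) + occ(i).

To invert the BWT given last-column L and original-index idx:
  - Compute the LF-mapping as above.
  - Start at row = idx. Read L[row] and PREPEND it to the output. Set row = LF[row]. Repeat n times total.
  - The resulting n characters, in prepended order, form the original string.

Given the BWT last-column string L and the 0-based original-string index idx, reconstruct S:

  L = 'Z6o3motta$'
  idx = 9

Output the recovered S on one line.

Answer: tomato63Z$

Derivation:
LF mapping: 3 2 6 1 5 7 8 9 4 0
Walk LF starting at row 9, prepending L[row]:
  step 1: row=9, L[9]='$', prepend. Next row=LF[9]=0
  step 2: row=0, L[0]='Z', prepend. Next row=LF[0]=3
  step 3: row=3, L[3]='3', prepend. Next row=LF[3]=1
  step 4: row=1, L[1]='6', prepend. Next row=LF[1]=2
  step 5: row=2, L[2]='o', prepend. Next row=LF[2]=6
  step 6: row=6, L[6]='t', prepend. Next row=LF[6]=8
  step 7: row=8, L[8]='a', prepend. Next row=LF[8]=4
  step 8: row=4, L[4]='m', prepend. Next row=LF[4]=5
  step 9: row=5, L[5]='o', prepend. Next row=LF[5]=7
  step 10: row=7, L[7]='t', prepend. Next row=LF[7]=9
Reversed output: tomato63Z$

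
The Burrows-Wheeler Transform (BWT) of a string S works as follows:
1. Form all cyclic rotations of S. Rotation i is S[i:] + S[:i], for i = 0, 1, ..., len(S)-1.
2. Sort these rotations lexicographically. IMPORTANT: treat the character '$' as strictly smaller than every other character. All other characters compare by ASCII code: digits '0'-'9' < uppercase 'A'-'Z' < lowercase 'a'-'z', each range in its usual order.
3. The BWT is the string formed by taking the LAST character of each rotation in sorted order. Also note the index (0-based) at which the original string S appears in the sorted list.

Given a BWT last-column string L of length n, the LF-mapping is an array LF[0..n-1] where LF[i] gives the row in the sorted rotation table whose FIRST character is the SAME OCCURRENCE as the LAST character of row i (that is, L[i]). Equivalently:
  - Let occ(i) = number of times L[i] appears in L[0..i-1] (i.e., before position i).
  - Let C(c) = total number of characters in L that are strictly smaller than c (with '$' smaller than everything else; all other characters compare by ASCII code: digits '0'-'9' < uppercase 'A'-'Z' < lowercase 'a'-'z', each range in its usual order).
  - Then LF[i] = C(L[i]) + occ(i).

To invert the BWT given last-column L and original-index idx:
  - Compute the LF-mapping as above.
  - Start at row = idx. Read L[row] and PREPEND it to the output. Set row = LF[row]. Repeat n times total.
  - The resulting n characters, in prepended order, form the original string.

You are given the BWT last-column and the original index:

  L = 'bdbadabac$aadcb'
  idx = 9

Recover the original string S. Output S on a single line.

Answer: bddaabaacdacbb$

Derivation:
LF mapping: 6 12 7 1 13 2 8 3 10 0 4 5 14 11 9
Walk LF starting at row 9, prepending L[row]:
  step 1: row=9, L[9]='$', prepend. Next row=LF[9]=0
  step 2: row=0, L[0]='b', prepend. Next row=LF[0]=6
  step 3: row=6, L[6]='b', prepend. Next row=LF[6]=8
  step 4: row=8, L[8]='c', prepend. Next row=LF[8]=10
  step 5: row=10, L[10]='a', prepend. Next row=LF[10]=4
  step 6: row=4, L[4]='d', prepend. Next row=LF[4]=13
  step 7: row=13, L[13]='c', prepend. Next row=LF[13]=11
  step 8: row=11, L[11]='a', prepend. Next row=LF[11]=5
  step 9: row=5, L[5]='a', prepend. Next row=LF[5]=2
  step 10: row=2, L[2]='b', prepend. Next row=LF[2]=7
  step 11: row=7, L[7]='a', prepend. Next row=LF[7]=3
  step 12: row=3, L[3]='a', prepend. Next row=LF[3]=1
  step 13: row=1, L[1]='d', prepend. Next row=LF[1]=12
  step 14: row=12, L[12]='d', prepend. Next row=LF[12]=14
  step 15: row=14, L[14]='b', prepend. Next row=LF[14]=9
Reversed output: bddaabaacdacbb$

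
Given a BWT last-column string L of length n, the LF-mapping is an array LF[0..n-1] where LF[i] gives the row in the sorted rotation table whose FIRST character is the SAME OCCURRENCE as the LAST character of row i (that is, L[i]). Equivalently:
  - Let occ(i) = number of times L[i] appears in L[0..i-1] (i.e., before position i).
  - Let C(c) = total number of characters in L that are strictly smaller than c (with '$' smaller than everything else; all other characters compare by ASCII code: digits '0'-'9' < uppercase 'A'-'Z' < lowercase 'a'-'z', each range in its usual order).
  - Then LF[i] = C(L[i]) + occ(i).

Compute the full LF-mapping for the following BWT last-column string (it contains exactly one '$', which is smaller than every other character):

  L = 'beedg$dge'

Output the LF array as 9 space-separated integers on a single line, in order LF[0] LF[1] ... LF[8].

Char counts: '$':1, 'b':1, 'd':2, 'e':3, 'g':2
C (first-col start): C('$')=0, C('b')=1, C('d')=2, C('e')=4, C('g')=7
L[0]='b': occ=0, LF[0]=C('b')+0=1+0=1
L[1]='e': occ=0, LF[1]=C('e')+0=4+0=4
L[2]='e': occ=1, LF[2]=C('e')+1=4+1=5
L[3]='d': occ=0, LF[3]=C('d')+0=2+0=2
L[4]='g': occ=0, LF[4]=C('g')+0=7+0=7
L[5]='$': occ=0, LF[5]=C('$')+0=0+0=0
L[6]='d': occ=1, LF[6]=C('d')+1=2+1=3
L[7]='g': occ=1, LF[7]=C('g')+1=7+1=8
L[8]='e': occ=2, LF[8]=C('e')+2=4+2=6

Answer: 1 4 5 2 7 0 3 8 6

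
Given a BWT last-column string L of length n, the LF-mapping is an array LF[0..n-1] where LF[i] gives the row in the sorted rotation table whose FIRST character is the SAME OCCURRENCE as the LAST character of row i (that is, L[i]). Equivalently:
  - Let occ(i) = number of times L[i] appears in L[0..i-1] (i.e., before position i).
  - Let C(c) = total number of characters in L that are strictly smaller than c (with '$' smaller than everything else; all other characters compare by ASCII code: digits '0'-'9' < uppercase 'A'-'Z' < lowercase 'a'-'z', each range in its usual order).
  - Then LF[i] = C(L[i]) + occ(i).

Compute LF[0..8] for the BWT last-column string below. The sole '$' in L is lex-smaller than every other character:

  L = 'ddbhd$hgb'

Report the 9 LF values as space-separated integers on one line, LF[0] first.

Answer: 3 4 1 7 5 0 8 6 2

Derivation:
Char counts: '$':1, 'b':2, 'd':3, 'g':1, 'h':2
C (first-col start): C('$')=0, C('b')=1, C('d')=3, C('g')=6, C('h')=7
L[0]='d': occ=0, LF[0]=C('d')+0=3+0=3
L[1]='d': occ=1, LF[1]=C('d')+1=3+1=4
L[2]='b': occ=0, LF[2]=C('b')+0=1+0=1
L[3]='h': occ=0, LF[3]=C('h')+0=7+0=7
L[4]='d': occ=2, LF[4]=C('d')+2=3+2=5
L[5]='$': occ=0, LF[5]=C('$')+0=0+0=0
L[6]='h': occ=1, LF[6]=C('h')+1=7+1=8
L[7]='g': occ=0, LF[7]=C('g')+0=6+0=6
L[8]='b': occ=1, LF[8]=C('b')+1=1+1=2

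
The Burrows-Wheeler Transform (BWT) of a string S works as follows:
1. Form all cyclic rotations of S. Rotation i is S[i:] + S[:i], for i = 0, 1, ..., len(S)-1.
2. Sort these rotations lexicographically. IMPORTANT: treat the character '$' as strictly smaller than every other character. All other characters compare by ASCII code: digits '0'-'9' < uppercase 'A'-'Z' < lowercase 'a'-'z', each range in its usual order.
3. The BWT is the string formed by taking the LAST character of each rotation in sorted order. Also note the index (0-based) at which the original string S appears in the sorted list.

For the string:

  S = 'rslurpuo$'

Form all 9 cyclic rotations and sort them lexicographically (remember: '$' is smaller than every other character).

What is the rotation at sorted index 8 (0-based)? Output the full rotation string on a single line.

Answer: urpuo$rsl

Derivation:
All 9 rotations (rotation i = S[i:]+S[:i]):
  rot[0] = rslurpuo$
  rot[1] = slurpuo$r
  rot[2] = lurpuo$rs
  rot[3] = urpuo$rsl
  rot[4] = rpuo$rslu
  rot[5] = puo$rslur
  rot[6] = uo$rslurp
  rot[7] = o$rslurpu
  rot[8] = $rslurpuo
Sorted (with $ < everything):
  sorted[0] = $rslurpuo
  sorted[1] = lurpuo$rs
  sorted[2] = o$rslurpu
  sorted[3] = puo$rslur
  sorted[4] = rpuo$rslu
  sorted[5] = rslurpuo$
  sorted[6] = slurpuo$r
  sorted[7] = uo$rslurp
  sorted[8] = urpuo$rsl
sorted[8] = urpuo$rsl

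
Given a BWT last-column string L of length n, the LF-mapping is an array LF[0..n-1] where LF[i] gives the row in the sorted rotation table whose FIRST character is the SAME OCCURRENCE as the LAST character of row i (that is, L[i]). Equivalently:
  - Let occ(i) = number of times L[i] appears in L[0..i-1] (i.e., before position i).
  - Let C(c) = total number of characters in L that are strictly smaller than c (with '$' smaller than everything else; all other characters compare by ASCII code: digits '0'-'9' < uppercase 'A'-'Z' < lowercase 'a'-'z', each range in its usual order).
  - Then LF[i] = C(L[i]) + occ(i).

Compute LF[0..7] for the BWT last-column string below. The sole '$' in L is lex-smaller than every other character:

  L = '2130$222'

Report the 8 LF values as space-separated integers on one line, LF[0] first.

Answer: 3 2 7 1 0 4 5 6

Derivation:
Char counts: '$':1, '0':1, '1':1, '2':4, '3':1
C (first-col start): C('$')=0, C('0')=1, C('1')=2, C('2')=3, C('3')=7
L[0]='2': occ=0, LF[0]=C('2')+0=3+0=3
L[1]='1': occ=0, LF[1]=C('1')+0=2+0=2
L[2]='3': occ=0, LF[2]=C('3')+0=7+0=7
L[3]='0': occ=0, LF[3]=C('0')+0=1+0=1
L[4]='$': occ=0, LF[4]=C('$')+0=0+0=0
L[5]='2': occ=1, LF[5]=C('2')+1=3+1=4
L[6]='2': occ=2, LF[6]=C('2')+2=3+2=5
L[7]='2': occ=3, LF[7]=C('2')+3=3+3=6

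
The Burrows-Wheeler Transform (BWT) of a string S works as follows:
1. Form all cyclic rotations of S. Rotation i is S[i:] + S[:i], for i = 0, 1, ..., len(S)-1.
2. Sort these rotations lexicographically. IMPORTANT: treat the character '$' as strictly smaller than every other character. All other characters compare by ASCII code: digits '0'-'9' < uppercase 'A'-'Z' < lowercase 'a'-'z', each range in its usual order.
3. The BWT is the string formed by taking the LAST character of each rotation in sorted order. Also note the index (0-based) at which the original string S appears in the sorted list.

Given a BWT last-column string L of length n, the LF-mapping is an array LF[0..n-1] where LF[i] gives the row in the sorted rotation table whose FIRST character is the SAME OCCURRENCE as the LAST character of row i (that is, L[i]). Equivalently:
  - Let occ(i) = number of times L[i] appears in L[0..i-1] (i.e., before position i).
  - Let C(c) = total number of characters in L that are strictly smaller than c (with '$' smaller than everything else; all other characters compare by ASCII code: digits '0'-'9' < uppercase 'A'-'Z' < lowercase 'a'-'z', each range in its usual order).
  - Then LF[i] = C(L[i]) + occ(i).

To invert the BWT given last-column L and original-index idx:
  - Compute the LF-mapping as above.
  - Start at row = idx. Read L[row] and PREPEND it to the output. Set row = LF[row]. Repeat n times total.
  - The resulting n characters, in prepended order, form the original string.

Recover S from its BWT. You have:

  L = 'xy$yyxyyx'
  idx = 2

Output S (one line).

Answer: xyxyyyyx$

Derivation:
LF mapping: 1 4 0 5 6 2 7 8 3
Walk LF starting at row 2, prepending L[row]:
  step 1: row=2, L[2]='$', prepend. Next row=LF[2]=0
  step 2: row=0, L[0]='x', prepend. Next row=LF[0]=1
  step 3: row=1, L[1]='y', prepend. Next row=LF[1]=4
  step 4: row=4, L[4]='y', prepend. Next row=LF[4]=6
  step 5: row=6, L[6]='y', prepend. Next row=LF[6]=7
  step 6: row=7, L[7]='y', prepend. Next row=LF[7]=8
  step 7: row=8, L[8]='x', prepend. Next row=LF[8]=3
  step 8: row=3, L[3]='y', prepend. Next row=LF[3]=5
  step 9: row=5, L[5]='x', prepend. Next row=LF[5]=2
Reversed output: xyxyyyyx$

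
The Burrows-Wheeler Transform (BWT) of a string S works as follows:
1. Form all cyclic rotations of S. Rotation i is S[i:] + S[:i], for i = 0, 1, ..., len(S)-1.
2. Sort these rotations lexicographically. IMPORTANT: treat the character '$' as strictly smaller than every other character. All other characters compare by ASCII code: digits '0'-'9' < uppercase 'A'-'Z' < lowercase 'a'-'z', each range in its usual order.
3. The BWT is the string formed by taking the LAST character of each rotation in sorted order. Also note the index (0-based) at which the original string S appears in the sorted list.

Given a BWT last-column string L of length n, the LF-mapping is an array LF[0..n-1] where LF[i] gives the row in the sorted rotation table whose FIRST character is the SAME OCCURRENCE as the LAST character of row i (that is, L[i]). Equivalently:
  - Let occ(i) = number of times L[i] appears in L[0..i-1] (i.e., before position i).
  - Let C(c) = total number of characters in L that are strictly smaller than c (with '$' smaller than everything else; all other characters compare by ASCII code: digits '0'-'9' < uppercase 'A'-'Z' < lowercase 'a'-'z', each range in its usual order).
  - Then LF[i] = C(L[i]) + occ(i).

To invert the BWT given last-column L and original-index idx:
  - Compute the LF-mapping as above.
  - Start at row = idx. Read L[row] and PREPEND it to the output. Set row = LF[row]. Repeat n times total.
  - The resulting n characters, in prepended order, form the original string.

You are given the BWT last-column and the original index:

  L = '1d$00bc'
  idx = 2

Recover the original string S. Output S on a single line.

Answer: 0bcd01$

Derivation:
LF mapping: 3 6 0 1 2 4 5
Walk LF starting at row 2, prepending L[row]:
  step 1: row=2, L[2]='$', prepend. Next row=LF[2]=0
  step 2: row=0, L[0]='1', prepend. Next row=LF[0]=3
  step 3: row=3, L[3]='0', prepend. Next row=LF[3]=1
  step 4: row=1, L[1]='d', prepend. Next row=LF[1]=6
  step 5: row=6, L[6]='c', prepend. Next row=LF[6]=5
  step 6: row=5, L[5]='b', prepend. Next row=LF[5]=4
  step 7: row=4, L[4]='0', prepend. Next row=LF[4]=2
Reversed output: 0bcd01$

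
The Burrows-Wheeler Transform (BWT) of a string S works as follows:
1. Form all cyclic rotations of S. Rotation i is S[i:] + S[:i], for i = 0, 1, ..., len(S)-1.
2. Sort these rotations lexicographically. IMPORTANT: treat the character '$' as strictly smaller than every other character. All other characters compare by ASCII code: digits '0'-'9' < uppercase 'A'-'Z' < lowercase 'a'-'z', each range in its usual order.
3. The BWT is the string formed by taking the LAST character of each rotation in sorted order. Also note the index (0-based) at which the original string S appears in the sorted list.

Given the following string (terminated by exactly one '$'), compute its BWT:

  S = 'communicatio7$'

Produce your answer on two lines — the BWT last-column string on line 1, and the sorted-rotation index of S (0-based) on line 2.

Answer: 7oci$ntomuicam
4

Derivation:
All 14 rotations (rotation i = S[i:]+S[:i]):
  rot[0] = communicatio7$
  rot[1] = ommunicatio7$c
  rot[2] = mmunicatio7$co
  rot[3] = municatio7$com
  rot[4] = unicatio7$comm
  rot[5] = nicatio7$commu
  rot[6] = icatio7$commun
  rot[7] = catio7$communi
  rot[8] = atio7$communic
  rot[9] = tio7$communica
  rot[10] = io7$communicat
  rot[11] = o7$communicati
  rot[12] = 7$communicatio
  rot[13] = $communicatio7
Sorted (with $ < everything):
  sorted[0] = $communicatio7  (last char: '7')
  sorted[1] = 7$communicatio  (last char: 'o')
  sorted[2] = atio7$communic  (last char: 'c')
  sorted[3] = catio7$communi  (last char: 'i')
  sorted[4] = communicatio7$  (last char: '$')
  sorted[5] = icatio7$commun  (last char: 'n')
  sorted[6] = io7$communicat  (last char: 't')
  sorted[7] = mmunicatio7$co  (last char: 'o')
  sorted[8] = municatio7$com  (last char: 'm')
  sorted[9] = nicatio7$commu  (last char: 'u')
  sorted[10] = o7$communicati  (last char: 'i')
  sorted[11] = ommunicatio7$c  (last char: 'c')
  sorted[12] = tio7$communica  (last char: 'a')
  sorted[13] = unicatio7$comm  (last char: 'm')
Last column: 7oci$ntomuicam
Original string S is at sorted index 4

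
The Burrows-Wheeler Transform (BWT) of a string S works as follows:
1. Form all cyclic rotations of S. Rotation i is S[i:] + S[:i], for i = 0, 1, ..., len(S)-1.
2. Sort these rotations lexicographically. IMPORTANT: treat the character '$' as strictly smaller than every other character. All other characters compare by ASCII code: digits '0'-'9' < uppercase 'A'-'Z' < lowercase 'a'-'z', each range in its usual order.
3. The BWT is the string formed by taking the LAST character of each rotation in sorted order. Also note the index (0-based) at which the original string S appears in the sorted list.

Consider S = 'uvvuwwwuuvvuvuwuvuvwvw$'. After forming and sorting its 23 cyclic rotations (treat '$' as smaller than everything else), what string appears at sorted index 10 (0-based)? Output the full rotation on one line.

All 23 rotations (rotation i = S[i:]+S[:i]):
  rot[0] = uvvuwwwuuvvuvuwuvuvwvw$
  rot[1] = vvuwwwuuvvuvuwuvuvwvw$u
  rot[2] = vuwwwuuvvuvuwuvuvwvw$uv
  rot[3] = uwwwuuvvuvuwuvuvwvw$uvv
  rot[4] = wwwuuvvuvuwuvuvwvw$uvvu
  rot[5] = wwuuvvuvuwuvuvwvw$uvvuw
  rot[6] = wuuvvuvuwuvuvwvw$uvvuww
  rot[7] = uuvvuvuwuvuvwvw$uvvuwww
  rot[8] = uvvuvuwuvuvwvw$uvvuwwwu
  rot[9] = vvuvuwuvuvwvw$uvvuwwwuu
  rot[10] = vuvuwuvuvwvw$uvvuwwwuuv
  rot[11] = uvuwuvuvwvw$uvvuwwwuuvv
  rot[12] = vuwuvuvwvw$uvvuwwwuuvvu
  rot[13] = uwuvuvwvw$uvvuwwwuuvvuv
  rot[14] = wuvuvwvw$uvvuwwwuuvvuvu
  rot[15] = uvuvwvw$uvvuwwwuuvvuvuw
  rot[16] = vuvwvw$uvvuwwwuuvvuvuwu
  rot[17] = uvwvw$uvvuwwwuuvvuvuwuv
  rot[18] = vwvw$uvvuwwwuuvvuvuwuvu
  rot[19] = wvw$uvvuwwwuuvvuvuwuvuv
  rot[20] = vw$uvvuwwwuuvvuvuwuvuvw
  rot[21] = w$uvvuwwwuuvvuvuwuvuvwv
  rot[22] = $uvvuwwwuuvvuvuwuvuvwvw
Sorted (with $ < everything):
  sorted[0] = $uvvuwwwuuvvuvuwuvuvwvw
  sorted[1] = uuvvuvuwuvuvwvw$uvvuwww
  sorted[2] = uvuvwvw$uvvuwwwuuvvuvuw
  sorted[3] = uvuwuvuvwvw$uvvuwwwuuvv
  sorted[4] = uvvuvuwuvuvwvw$uvvuwwwu
  sorted[5] = uvvuwwwuuvvuvuwuvuvwvw$
  sorted[6] = uvwvw$uvvuwwwuuvvuvuwuv
  sorted[7] = uwuvuvwvw$uvvuwwwuuvvuv
  sorted[8] = uwwwuuvvuvuwuvuvwvw$uvv
  sorted[9] = vuvuwuvuvwvw$uvvuwwwuuv
  sorted[10] = vuvwvw$uvvuwwwuuvvuvuwu
  sorted[11] = vuwuvuvwvw$uvvuwwwuuvvu
  sorted[12] = vuwwwuuvvuvuwuvuvwvw$uv
  sorted[13] = vvuvuwuvuvwvw$uvvuwwwuu
  sorted[14] = vvuwwwuuvvuvuwuvuvwvw$u
  sorted[15] = vw$uvvuwwwuuvvuvuwuvuvw
  sorted[16] = vwvw$uvvuwwwuuvvuvuwuvu
  sorted[17] = w$uvvuwwwuuvvuvuwuvuvwv
  sorted[18] = wuuvvuvuwuvuvwvw$uvvuww
  sorted[19] = wuvuvwvw$uvvuwwwuuvvuvu
  sorted[20] = wvw$uvvuwwwuuvvuvuwuvuv
  sorted[21] = wwuuvvuvuwuvuvwvw$uvvuw
  sorted[22] = wwwuuvvuvuwuvuvwvw$uvvu
sorted[10] = vuvwvw$uvvuwwwuuvvuvuwu

Answer: vuvwvw$uvvuwwwuuvvuvuwu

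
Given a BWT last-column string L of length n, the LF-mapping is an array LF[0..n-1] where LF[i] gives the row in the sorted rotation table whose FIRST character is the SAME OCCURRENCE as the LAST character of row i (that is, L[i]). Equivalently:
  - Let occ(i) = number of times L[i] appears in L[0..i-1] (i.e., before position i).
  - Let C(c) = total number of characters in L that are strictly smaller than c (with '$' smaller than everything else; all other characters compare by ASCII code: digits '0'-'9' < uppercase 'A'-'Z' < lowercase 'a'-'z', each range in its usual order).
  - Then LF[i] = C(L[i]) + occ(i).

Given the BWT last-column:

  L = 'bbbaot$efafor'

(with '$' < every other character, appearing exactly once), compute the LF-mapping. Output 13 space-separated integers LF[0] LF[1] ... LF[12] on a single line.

Char counts: '$':1, 'a':2, 'b':3, 'e':1, 'f':2, 'o':2, 'r':1, 't':1
C (first-col start): C('$')=0, C('a')=1, C('b')=3, C('e')=6, C('f')=7, C('o')=9, C('r')=11, C('t')=12
L[0]='b': occ=0, LF[0]=C('b')+0=3+0=3
L[1]='b': occ=1, LF[1]=C('b')+1=3+1=4
L[2]='b': occ=2, LF[2]=C('b')+2=3+2=5
L[3]='a': occ=0, LF[3]=C('a')+0=1+0=1
L[4]='o': occ=0, LF[4]=C('o')+0=9+0=9
L[5]='t': occ=0, LF[5]=C('t')+0=12+0=12
L[6]='$': occ=0, LF[6]=C('$')+0=0+0=0
L[7]='e': occ=0, LF[7]=C('e')+0=6+0=6
L[8]='f': occ=0, LF[8]=C('f')+0=7+0=7
L[9]='a': occ=1, LF[9]=C('a')+1=1+1=2
L[10]='f': occ=1, LF[10]=C('f')+1=7+1=8
L[11]='o': occ=1, LF[11]=C('o')+1=9+1=10
L[12]='r': occ=0, LF[12]=C('r')+0=11+0=11

Answer: 3 4 5 1 9 12 0 6 7 2 8 10 11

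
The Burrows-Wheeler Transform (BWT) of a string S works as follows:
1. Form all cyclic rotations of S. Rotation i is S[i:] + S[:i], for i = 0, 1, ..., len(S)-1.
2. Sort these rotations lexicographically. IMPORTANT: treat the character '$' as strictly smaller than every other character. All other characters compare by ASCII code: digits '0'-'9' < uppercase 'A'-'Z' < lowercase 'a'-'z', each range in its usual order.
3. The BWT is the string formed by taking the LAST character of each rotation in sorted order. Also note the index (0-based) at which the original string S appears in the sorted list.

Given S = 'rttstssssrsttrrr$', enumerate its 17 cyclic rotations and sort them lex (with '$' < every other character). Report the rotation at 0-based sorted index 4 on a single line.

Answer: rsttrrr$rttstssss

Derivation:
All 17 rotations (rotation i = S[i:]+S[:i]):
  rot[0] = rttstssssrsttrrr$
  rot[1] = ttstssssrsttrrr$r
  rot[2] = tstssssrsttrrr$rt
  rot[3] = stssssrsttrrr$rtt
  rot[4] = tssssrsttrrr$rtts
  rot[5] = ssssrsttrrr$rttst
  rot[6] = sssrsttrrr$rttsts
  rot[7] = ssrsttrrr$rttstss
  rot[8] = srsttrrr$rttstsss
  rot[9] = rsttrrr$rttstssss
  rot[10] = sttrrr$rttstssssr
  rot[11] = ttrrr$rttstssssrs
  rot[12] = trrr$rttstssssrst
  rot[13] = rrr$rttstssssrstt
  rot[14] = rr$rttstssssrsttr
  rot[15] = r$rttstssssrsttrr
  rot[16] = $rttstssssrsttrrr
Sorted (with $ < everything):
  sorted[0] = $rttstssssrsttrrr
  sorted[1] = r$rttstssssrsttrr
  sorted[2] = rr$rttstssssrsttr
  sorted[3] = rrr$rttstssssrstt
  sorted[4] = rsttrrr$rttstssss
  sorted[5] = rttstssssrsttrrr$
  sorted[6] = srsttrrr$rttstsss
  sorted[7] = ssrsttrrr$rttstss
  sorted[8] = sssrsttrrr$rttsts
  sorted[9] = ssssrsttrrr$rttst
  sorted[10] = stssssrsttrrr$rtt
  sorted[11] = sttrrr$rttstssssr
  sorted[12] = trrr$rttstssssrst
  sorted[13] = tssssrsttrrr$rtts
  sorted[14] = tstssssrsttrrr$rt
  sorted[15] = ttrrr$rttstssssrs
  sorted[16] = ttstssssrsttrrr$r
sorted[4] = rsttrrr$rttstssss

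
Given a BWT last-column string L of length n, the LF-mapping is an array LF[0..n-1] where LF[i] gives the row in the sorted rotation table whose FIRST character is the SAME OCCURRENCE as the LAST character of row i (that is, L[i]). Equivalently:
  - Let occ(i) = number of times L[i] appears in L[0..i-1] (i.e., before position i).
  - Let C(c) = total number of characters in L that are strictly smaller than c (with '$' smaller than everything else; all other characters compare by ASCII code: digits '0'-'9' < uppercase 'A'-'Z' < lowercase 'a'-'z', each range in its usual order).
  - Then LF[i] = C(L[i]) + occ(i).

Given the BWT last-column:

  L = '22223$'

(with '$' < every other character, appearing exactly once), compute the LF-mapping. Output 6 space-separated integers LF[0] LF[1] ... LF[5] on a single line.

Answer: 1 2 3 4 5 0

Derivation:
Char counts: '$':1, '2':4, '3':1
C (first-col start): C('$')=0, C('2')=1, C('3')=5
L[0]='2': occ=0, LF[0]=C('2')+0=1+0=1
L[1]='2': occ=1, LF[1]=C('2')+1=1+1=2
L[2]='2': occ=2, LF[2]=C('2')+2=1+2=3
L[3]='2': occ=3, LF[3]=C('2')+3=1+3=4
L[4]='3': occ=0, LF[4]=C('3')+0=5+0=5
L[5]='$': occ=0, LF[5]=C('$')+0=0+0=0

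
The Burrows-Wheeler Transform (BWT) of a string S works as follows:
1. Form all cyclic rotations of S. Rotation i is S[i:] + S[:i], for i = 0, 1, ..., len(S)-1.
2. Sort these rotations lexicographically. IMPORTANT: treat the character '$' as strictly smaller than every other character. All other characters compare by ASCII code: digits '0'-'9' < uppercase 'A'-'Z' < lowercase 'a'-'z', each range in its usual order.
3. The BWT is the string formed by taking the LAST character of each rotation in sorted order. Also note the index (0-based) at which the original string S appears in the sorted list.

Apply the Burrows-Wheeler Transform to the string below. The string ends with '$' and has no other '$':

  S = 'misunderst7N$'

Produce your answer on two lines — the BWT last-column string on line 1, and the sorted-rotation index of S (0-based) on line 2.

Answer: Nt7ndm$ueriss
6

Derivation:
All 13 rotations (rotation i = S[i:]+S[:i]):
  rot[0] = misunderst7N$
  rot[1] = isunderst7N$m
  rot[2] = sunderst7N$mi
  rot[3] = underst7N$mis
  rot[4] = nderst7N$misu
  rot[5] = derst7N$misun
  rot[6] = erst7N$misund
  rot[7] = rst7N$misunde
  rot[8] = st7N$misunder
  rot[9] = t7N$misunders
  rot[10] = 7N$misunderst
  rot[11] = N$misunderst7
  rot[12] = $misunderst7N
Sorted (with $ < everything):
  sorted[0] = $misunderst7N  (last char: 'N')
  sorted[1] = 7N$misunderst  (last char: 't')
  sorted[2] = N$misunderst7  (last char: '7')
  sorted[3] = derst7N$misun  (last char: 'n')
  sorted[4] = erst7N$misund  (last char: 'd')
  sorted[5] = isunderst7N$m  (last char: 'm')
  sorted[6] = misunderst7N$  (last char: '$')
  sorted[7] = nderst7N$misu  (last char: 'u')
  sorted[8] = rst7N$misunde  (last char: 'e')
  sorted[9] = st7N$misunder  (last char: 'r')
  sorted[10] = sunderst7N$mi  (last char: 'i')
  sorted[11] = t7N$misunders  (last char: 's')
  sorted[12] = underst7N$mis  (last char: 's')
Last column: Nt7ndm$ueriss
Original string S is at sorted index 6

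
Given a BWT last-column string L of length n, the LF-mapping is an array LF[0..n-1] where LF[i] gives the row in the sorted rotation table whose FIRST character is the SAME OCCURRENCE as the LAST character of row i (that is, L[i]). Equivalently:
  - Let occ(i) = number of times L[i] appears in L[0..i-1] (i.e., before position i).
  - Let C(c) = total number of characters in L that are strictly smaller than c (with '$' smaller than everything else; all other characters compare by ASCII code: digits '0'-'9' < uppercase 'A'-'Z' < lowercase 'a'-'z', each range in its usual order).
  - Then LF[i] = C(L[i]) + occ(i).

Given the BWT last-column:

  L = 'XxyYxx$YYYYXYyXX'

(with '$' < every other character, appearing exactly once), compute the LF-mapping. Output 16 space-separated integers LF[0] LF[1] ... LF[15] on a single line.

Char counts: '$':1, 'X':4, 'Y':6, 'x':3, 'y':2
C (first-col start): C('$')=0, C('X')=1, C('Y')=5, C('x')=11, C('y')=14
L[0]='X': occ=0, LF[0]=C('X')+0=1+0=1
L[1]='x': occ=0, LF[1]=C('x')+0=11+0=11
L[2]='y': occ=0, LF[2]=C('y')+0=14+0=14
L[3]='Y': occ=0, LF[3]=C('Y')+0=5+0=5
L[4]='x': occ=1, LF[4]=C('x')+1=11+1=12
L[5]='x': occ=2, LF[5]=C('x')+2=11+2=13
L[6]='$': occ=0, LF[6]=C('$')+0=0+0=0
L[7]='Y': occ=1, LF[7]=C('Y')+1=5+1=6
L[8]='Y': occ=2, LF[8]=C('Y')+2=5+2=7
L[9]='Y': occ=3, LF[9]=C('Y')+3=5+3=8
L[10]='Y': occ=4, LF[10]=C('Y')+4=5+4=9
L[11]='X': occ=1, LF[11]=C('X')+1=1+1=2
L[12]='Y': occ=5, LF[12]=C('Y')+5=5+5=10
L[13]='y': occ=1, LF[13]=C('y')+1=14+1=15
L[14]='X': occ=2, LF[14]=C('X')+2=1+2=3
L[15]='X': occ=3, LF[15]=C('X')+3=1+3=4

Answer: 1 11 14 5 12 13 0 6 7 8 9 2 10 15 3 4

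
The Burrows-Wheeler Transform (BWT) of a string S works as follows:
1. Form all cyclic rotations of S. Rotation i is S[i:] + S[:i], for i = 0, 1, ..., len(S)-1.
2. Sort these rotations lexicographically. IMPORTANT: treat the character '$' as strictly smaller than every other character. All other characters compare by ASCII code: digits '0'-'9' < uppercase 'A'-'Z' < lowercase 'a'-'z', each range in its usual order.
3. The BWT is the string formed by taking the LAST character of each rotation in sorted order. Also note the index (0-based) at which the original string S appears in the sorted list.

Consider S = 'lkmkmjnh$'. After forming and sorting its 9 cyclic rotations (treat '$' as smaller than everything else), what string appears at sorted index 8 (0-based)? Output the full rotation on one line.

All 9 rotations (rotation i = S[i:]+S[:i]):
  rot[0] = lkmkmjnh$
  rot[1] = kmkmjnh$l
  rot[2] = mkmjnh$lk
  rot[3] = kmjnh$lkm
  rot[4] = mjnh$lkmk
  rot[5] = jnh$lkmkm
  rot[6] = nh$lkmkmj
  rot[7] = h$lkmkmjn
  rot[8] = $lkmkmjnh
Sorted (with $ < everything):
  sorted[0] = $lkmkmjnh
  sorted[1] = h$lkmkmjn
  sorted[2] = jnh$lkmkm
  sorted[3] = kmjnh$lkm
  sorted[4] = kmkmjnh$l
  sorted[5] = lkmkmjnh$
  sorted[6] = mjnh$lkmk
  sorted[7] = mkmjnh$lk
  sorted[8] = nh$lkmkmj
sorted[8] = nh$lkmkmj

Answer: nh$lkmkmj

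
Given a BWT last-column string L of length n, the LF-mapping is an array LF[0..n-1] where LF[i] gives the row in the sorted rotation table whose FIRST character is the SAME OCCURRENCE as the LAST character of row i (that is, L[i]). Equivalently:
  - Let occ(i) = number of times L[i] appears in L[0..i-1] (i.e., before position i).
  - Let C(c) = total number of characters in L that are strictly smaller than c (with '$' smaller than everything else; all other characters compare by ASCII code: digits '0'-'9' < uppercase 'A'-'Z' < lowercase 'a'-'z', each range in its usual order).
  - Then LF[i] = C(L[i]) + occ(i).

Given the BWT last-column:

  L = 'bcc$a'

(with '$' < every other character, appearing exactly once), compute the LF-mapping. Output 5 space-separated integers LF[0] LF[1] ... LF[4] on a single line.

Char counts: '$':1, 'a':1, 'b':1, 'c':2
C (first-col start): C('$')=0, C('a')=1, C('b')=2, C('c')=3
L[0]='b': occ=0, LF[0]=C('b')+0=2+0=2
L[1]='c': occ=0, LF[1]=C('c')+0=3+0=3
L[2]='c': occ=1, LF[2]=C('c')+1=3+1=4
L[3]='$': occ=0, LF[3]=C('$')+0=0+0=0
L[4]='a': occ=0, LF[4]=C('a')+0=1+0=1

Answer: 2 3 4 0 1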